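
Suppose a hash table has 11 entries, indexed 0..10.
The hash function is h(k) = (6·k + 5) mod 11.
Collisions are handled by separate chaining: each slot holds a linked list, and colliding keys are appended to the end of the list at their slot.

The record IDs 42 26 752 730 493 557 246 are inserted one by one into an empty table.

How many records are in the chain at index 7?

42 -> bucket 4
26 -> bucket 7
752 -> bucket 7 (collision)
730 -> bucket 7 (collision)
493 -> bucket 4 (collision)
557 -> bucket 3
246 -> bucket 7 (collision)
Final buckets:
0: _
1: _
2: _
3: 557
4: 42 -> 493
5: _
6: _
7: 26 -> 752 -> 730 -> 246
8: _
9: _
10: _

4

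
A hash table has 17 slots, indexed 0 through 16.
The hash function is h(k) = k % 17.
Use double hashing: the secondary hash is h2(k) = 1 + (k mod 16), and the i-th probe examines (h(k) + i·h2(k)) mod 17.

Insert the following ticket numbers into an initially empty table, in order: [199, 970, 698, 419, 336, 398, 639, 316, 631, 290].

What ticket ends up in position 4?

199: h=12 -> slot 12
970: h=1 -> slot 1
698: h=1, h2=11, probe 1,12,6 -> slot 6
419: h=11 -> slot 11
336: h=13 -> slot 13
398: h=7 -> slot 7
639: h=10 -> slot 10
316: h=10, h2=13, probe 10,6,2 -> slot 2
631: h=2, h2=8, probe 2,10,1,9 -> slot 9
290: h=1, h2=3, probe 1,4 -> slot 4
Table: [—, 970, 316, —, 290, —, 698, 398, —, 631, 639, 419, 199, 336, —, —, —]

290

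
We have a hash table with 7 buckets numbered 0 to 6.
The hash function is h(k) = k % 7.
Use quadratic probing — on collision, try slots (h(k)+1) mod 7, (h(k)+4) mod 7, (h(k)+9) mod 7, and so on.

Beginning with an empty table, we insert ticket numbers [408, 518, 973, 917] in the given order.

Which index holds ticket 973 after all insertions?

408 hashes to 2; slot 2 is free => place at 2.
518 hashes to 0; slot 0 is free => place at 0.
973 hashes to 0; 0 taken => place at 1.
917 hashes to 0; 0,1 taken => place at 4.
Table: [518, 973, 408, ., 917, ., .]

1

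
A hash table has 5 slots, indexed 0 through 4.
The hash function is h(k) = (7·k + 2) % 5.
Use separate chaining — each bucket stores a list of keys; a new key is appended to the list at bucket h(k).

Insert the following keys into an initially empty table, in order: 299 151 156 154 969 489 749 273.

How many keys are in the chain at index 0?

299 -> bucket 0
151 -> bucket 4
156 -> bucket 4 (collision)
154 -> bucket 0 (collision)
969 -> bucket 0 (collision)
489 -> bucket 0 (collision)
749 -> bucket 0 (collision)
273 -> bucket 3
Final buckets:
0: 299 -> 154 -> 969 -> 489 -> 749
1: .
2: .
3: 273
4: 151 -> 156

5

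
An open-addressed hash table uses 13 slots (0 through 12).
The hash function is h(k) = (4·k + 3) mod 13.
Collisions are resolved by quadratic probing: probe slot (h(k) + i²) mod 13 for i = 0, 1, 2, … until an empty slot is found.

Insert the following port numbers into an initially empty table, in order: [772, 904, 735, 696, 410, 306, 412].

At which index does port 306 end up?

772: h=10 => slot 10
904: h=5 => slot 5
735: h=5, probe 5,6 => slot 6
696: h=5, probe 5,6,9 => slot 9
410: h=5, probe 5,6,9,1 => slot 1
306: h=5, probe 5,6,9,1,8 => slot 8
412: h=0 => slot 0
Table: [412, 410, —, —, —, 904, 735, —, 306, 696, 772, —, —]

8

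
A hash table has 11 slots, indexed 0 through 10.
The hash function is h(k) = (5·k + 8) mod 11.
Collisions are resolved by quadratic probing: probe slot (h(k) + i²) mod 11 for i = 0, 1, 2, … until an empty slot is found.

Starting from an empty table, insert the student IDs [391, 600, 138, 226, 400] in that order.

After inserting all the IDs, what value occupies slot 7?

Insert 391: h=5, slot 5 empty → index 5.
Insert 600: h=5, slot 5 occupied → index 6.
Insert 138: h=5, slots 5,6 occupied → index 9.
Insert 226: h=5, slots 5,6,9 occupied → index 3.
Insert 400: h=6, slot 6 occupied → index 7.
Table: [_, _, _, 226, _, 391, 600, 400, _, 138, _]

400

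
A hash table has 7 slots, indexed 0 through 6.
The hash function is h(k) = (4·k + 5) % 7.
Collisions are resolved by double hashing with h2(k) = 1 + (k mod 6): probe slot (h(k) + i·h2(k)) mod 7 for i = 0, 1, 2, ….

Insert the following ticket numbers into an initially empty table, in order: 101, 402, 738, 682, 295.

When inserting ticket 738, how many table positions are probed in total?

3

Insert 101: h=3, slot 3 empty => index 3.
Insert 402: h=3, h2=1, slot 3 occupied => index 4.
Insert 738: h=3, h2=1, slots 3,4 occupied => index 5.
Insert 682: h=3, h2=5, slot 3 occupied => index 1.
Insert 295: h=2, slot 2 empty => index 2.
Table: [-, 682, 295, 101, 402, 738, -]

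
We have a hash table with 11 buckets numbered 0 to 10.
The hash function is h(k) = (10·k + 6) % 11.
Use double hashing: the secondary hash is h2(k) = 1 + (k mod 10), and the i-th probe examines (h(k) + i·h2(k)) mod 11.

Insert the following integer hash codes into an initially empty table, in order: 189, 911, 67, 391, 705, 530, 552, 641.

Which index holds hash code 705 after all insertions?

Insert 189: h=4, slot 4 empty → index 4.
Insert 911: h=8, slot 8 empty → index 8.
Insert 67: h=5, slot 5 empty → index 5.
Insert 391: h=0, slot 0 empty → index 0.
Insert 705: h=5, h2=6, slots 5,0 occupied → index 6.
Insert 530: h=4, h2=1, slots 4,5,6 occupied → index 7.
Insert 552: h=4, h2=3, slots 4,7 occupied → index 10.
Insert 641: h=3, slot 3 empty → index 3.
Table: [391, ∅, ∅, 641, 189, 67, 705, 530, 911, ∅, 552]

6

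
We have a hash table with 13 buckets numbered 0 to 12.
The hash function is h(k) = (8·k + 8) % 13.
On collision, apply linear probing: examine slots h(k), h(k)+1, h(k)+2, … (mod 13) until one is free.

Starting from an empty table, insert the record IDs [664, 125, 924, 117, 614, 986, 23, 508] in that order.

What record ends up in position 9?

508

664 hashes to 3; slot 3 is free => place at 3.
125 hashes to 7; slot 7 is free => place at 7.
924 hashes to 3; 3 taken => place at 4.
117 hashes to 8; slot 8 is free => place at 8.
614 hashes to 6; slot 6 is free => place at 6.
986 hashes to 5; slot 5 is free => place at 5.
23 hashes to 10; slot 10 is free => place at 10.
508 hashes to 3; 3,4,5,6,7,8 taken => place at 9.
Table: [∅, ∅, ∅, 664, 924, 986, 614, 125, 117, 508, 23, ∅, ∅]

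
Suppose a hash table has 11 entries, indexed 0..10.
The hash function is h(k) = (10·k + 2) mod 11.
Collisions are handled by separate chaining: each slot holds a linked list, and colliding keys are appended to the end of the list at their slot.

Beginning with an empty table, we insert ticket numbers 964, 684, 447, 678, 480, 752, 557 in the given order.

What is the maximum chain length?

5

Insert 964: h=6, bucket 6 empty -> new chain.
Insert 684: h=0, bucket 0 empty -> new chain.
Insert 447: h=6, bucket 6 nonempty -> append to chain.
Insert 678: h=6, bucket 6 nonempty -> append to chain.
Insert 480: h=6, bucket 6 nonempty -> append to chain.
Insert 752: h=9, bucket 9 empty -> new chain.
Insert 557: h=6, bucket 6 nonempty -> append to chain.
Final buckets:
0: 684
1: —
2: —
3: —
4: —
5: —
6: 964 -> 447 -> 678 -> 480 -> 557
7: —
8: —
9: 752
10: —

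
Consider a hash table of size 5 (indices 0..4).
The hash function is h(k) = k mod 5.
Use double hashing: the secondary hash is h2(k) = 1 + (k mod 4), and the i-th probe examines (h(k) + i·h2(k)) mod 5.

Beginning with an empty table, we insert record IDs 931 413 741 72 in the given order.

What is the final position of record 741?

931 hashes to 1; slot 1 is free → place at 1.
413 hashes to 3; slot 3 is free → place at 3.
741 hashes to 1, h2=2; 1,3 taken → place at 0.
72 hashes to 2; slot 2 is free → place at 2.
Table: [741, 931, 72, 413, —]

0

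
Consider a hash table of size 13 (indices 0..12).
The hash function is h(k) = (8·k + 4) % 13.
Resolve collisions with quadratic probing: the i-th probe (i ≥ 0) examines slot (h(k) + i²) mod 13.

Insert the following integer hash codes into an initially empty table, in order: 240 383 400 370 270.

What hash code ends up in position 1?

240 hashes to 0; slot 0 is free -> place at 0.
383 hashes to 0; 0 taken -> place at 1.
400 hashes to 6; slot 6 is free -> place at 6.
370 hashes to 0; 0,1 taken -> place at 4.
270 hashes to 6; 6 taken -> place at 7.
Table: [240, 383, ., ., 370, ., 400, 270, ., ., ., ., .]

383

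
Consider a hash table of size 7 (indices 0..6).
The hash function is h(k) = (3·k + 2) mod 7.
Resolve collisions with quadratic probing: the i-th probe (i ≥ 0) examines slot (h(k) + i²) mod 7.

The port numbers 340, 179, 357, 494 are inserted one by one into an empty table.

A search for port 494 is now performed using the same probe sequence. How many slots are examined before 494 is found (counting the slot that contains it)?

3

Insert 340: h=0, slot 0 empty → index 0.
Insert 179: h=0, slot 0 occupied → index 1.
Insert 357: h=2, slot 2 empty → index 2.
Insert 494: h=0, slots 0,1 occupied → index 4.
Table: [340, 179, 357, ., 494, ., .]
Lookup 494: h=0, probe 0,1,4 → found at 4.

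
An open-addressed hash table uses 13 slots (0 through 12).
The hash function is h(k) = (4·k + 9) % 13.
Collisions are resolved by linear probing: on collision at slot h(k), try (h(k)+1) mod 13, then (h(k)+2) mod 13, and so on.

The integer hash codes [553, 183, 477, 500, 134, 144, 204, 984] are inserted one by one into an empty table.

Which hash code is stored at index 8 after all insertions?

204

Insert 553: h=11, slot 11 empty → index 11.
Insert 183: h=0, slot 0 empty → index 0.
Insert 477: h=6, slot 6 empty → index 6.
Insert 500: h=7, slot 7 empty → index 7.
Insert 134: h=12, slot 12 empty → index 12.
Insert 144: h=0, slot 0 occupied → index 1.
Insert 204: h=6, slots 6,7 occupied → index 8.
Insert 984: h=6, slots 6,7,8 occupied → index 9.
Table: [183, 144, ∅, ∅, ∅, ∅, 477, 500, 204, 984, ∅, 553, 134]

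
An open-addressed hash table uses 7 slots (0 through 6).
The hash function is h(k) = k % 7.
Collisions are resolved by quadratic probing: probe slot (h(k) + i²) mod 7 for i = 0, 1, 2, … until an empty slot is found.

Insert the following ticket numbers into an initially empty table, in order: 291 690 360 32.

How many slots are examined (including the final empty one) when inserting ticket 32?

Insert 291: h=4, slot 4 empty -> index 4.
Insert 690: h=4, slot 4 occupied -> index 5.
Insert 360: h=3, slot 3 empty -> index 3.
Insert 32: h=4, slots 4,5 occupied -> index 1.
Table: [_, 32, _, 360, 291, 690, _]

3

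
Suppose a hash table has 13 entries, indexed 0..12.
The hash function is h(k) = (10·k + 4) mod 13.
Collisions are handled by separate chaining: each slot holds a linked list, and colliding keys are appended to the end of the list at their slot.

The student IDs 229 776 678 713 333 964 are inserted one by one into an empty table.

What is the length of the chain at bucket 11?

Insert 229: h=6, bucket 6 empty -> new chain.
Insert 776: h=3, bucket 3 empty -> new chain.
Insert 678: h=11, bucket 11 empty -> new chain.
Insert 713: h=10, bucket 10 empty -> new chain.
Insert 333: h=6, bucket 6 nonempty -> append to chain.
Insert 964: h=11, bucket 11 nonempty -> append to chain.
Final buckets:
0: _
1: _
2: _
3: 776
4: _
5: _
6: 229 -> 333
7: _
8: _
9: _
10: 713
11: 678 -> 964
12: _

2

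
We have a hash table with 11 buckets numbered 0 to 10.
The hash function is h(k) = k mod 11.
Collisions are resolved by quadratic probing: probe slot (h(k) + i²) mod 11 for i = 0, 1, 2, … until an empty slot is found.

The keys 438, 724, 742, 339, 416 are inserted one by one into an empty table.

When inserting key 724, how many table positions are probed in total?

2

438: h=9 -> slot 9
724: h=9, probe 9,10 -> slot 10
742: h=5 -> slot 5
339: h=9, probe 9,10,2 -> slot 2
416: h=9, probe 9,10,2,7 -> slot 7
Table: [—, —, 339, —, —, 742, —, 416, —, 438, 724]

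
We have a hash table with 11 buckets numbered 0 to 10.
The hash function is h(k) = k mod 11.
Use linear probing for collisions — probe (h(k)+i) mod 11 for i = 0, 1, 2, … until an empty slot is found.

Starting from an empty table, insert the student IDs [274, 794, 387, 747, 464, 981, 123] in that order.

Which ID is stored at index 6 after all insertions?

123

Insert 274: h=10, slot 10 empty => index 10.
Insert 794: h=2, slot 2 empty => index 2.
Insert 387: h=2, slot 2 occupied => index 3.
Insert 747: h=10, slot 10 occupied => index 0.
Insert 464: h=2, slots 2,3 occupied => index 4.
Insert 981: h=2, slots 2,3,4 occupied => index 5.
Insert 123: h=2, slots 2,3,4,5 occupied => index 6.
Table: [747, _, 794, 387, 464, 981, 123, _, _, _, 274]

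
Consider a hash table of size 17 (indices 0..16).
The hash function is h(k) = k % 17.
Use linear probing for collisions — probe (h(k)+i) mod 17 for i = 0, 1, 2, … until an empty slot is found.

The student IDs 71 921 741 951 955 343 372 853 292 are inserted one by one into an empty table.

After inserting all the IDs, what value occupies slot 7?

853

Insert 71: h=3, slot 3 empty → index 3.
Insert 921: h=3, slot 3 occupied → index 4.
Insert 741: h=10, slot 10 empty → index 10.
Insert 951: h=16, slot 16 empty → index 16.
Insert 955: h=3, slots 3,4 occupied → index 5.
Insert 343: h=3, slots 3,4,5 occupied → index 6.
Insert 372: h=15, slot 15 empty → index 15.
Insert 853: h=3, slots 3,4,5,6 occupied → index 7.
Insert 292: h=3, slots 3,4,5,6,7 occupied → index 8.
Table: [., ., ., 71, 921, 955, 343, 853, 292, ., 741, ., ., ., ., 372, 951]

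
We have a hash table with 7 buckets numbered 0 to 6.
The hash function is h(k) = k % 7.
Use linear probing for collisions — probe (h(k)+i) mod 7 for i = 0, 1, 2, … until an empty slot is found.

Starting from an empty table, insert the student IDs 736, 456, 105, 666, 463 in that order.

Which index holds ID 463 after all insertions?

Insert 736: h=1, slot 1 empty → index 1.
Insert 456: h=1, slot 1 occupied → index 2.
Insert 105: h=0, slot 0 empty → index 0.
Insert 666: h=1, slots 1,2 occupied → index 3.
Insert 463: h=1, slots 1,2,3 occupied → index 4.
Table: [105, 736, 456, 666, 463, ∅, ∅]

4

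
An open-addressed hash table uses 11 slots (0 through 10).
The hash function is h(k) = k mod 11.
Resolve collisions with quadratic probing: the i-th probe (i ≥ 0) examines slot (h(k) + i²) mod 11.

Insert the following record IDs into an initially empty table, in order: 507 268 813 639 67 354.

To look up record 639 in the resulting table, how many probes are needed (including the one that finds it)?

2

507 hashes to 1; slot 1 is free → place at 1.
268 hashes to 4; slot 4 is free → place at 4.
813 hashes to 10; slot 10 is free → place at 10.
639 hashes to 1; 1 taken → place at 2.
67 hashes to 1; 1,2 taken → place at 5.
354 hashes to 2; 2 taken → place at 3.
Table: [∅, 507, 639, 354, 268, 67, ∅, ∅, ∅, ∅, 813]
Lookup 639: h=1, probe 1,2 → found at 2.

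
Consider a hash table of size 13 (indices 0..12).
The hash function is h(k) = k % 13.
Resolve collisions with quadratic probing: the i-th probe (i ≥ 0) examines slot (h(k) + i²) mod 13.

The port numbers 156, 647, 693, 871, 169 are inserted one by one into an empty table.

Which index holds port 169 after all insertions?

Insert 156: h=0, slot 0 empty => index 0.
Insert 647: h=10, slot 10 empty => index 10.
Insert 693: h=4, slot 4 empty => index 4.
Insert 871: h=0, slot 0 occupied => index 1.
Insert 169: h=0, slots 0,1,4 occupied => index 9.
Table: [156, 871, -, -, 693, -, -, -, -, 169, 647, -, -]

9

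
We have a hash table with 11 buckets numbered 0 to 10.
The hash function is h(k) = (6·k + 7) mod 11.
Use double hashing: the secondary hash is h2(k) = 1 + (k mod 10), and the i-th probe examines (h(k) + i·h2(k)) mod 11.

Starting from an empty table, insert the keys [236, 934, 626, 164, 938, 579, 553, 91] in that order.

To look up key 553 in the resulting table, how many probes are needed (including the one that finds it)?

Insert 236: h=4, slot 4 empty -> index 4.
Insert 934: h=1, slot 1 empty -> index 1.
Insert 626: h=1, h2=7, slot 1 occupied -> index 8.
Insert 164: h=1, h2=5, slot 1 occupied -> index 6.
Insert 938: h=3, slot 3 empty -> index 3.
Insert 579: h=5, slot 5 empty -> index 5.
Insert 553: h=3, h2=4, slot 3 occupied -> index 7.
Insert 91: h=3, h2=2, slots 3,5,7 occupied -> index 9.
Table: [_, 934, _, 938, 236, 579, 164, 553, 626, 91, _]
Lookup 553: h=3, h2=4, probe 3,7 → found at 7.

2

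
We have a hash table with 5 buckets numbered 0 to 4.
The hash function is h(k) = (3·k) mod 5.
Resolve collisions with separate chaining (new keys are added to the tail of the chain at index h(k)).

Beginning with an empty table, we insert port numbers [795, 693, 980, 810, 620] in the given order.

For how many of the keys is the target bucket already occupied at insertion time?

795 -> bucket 0
693 -> bucket 4
980 -> bucket 0 (collision)
810 -> bucket 0 (collision)
620 -> bucket 0 (collision)
Final buckets:
0: 795 -> 980 -> 810 -> 620
1: —
2: —
3: —
4: 693

3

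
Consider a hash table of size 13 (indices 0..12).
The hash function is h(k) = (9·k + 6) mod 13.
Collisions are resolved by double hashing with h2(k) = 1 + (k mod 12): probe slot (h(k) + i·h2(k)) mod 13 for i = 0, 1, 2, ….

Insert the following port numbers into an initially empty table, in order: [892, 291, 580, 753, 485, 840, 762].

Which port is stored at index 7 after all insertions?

762

892 hashes to 0; slot 0 is free → place at 0.
291 hashes to 12; slot 12 is free → place at 12.
580 hashes to 0, h2=5; 0 taken → place at 5.
753 hashes to 10; slot 10 is free → place at 10.
485 hashes to 3; slot 3 is free → place at 3.
840 hashes to 0, h2=1; 0 taken → place at 1.
762 hashes to 0, h2=7; 0 taken → place at 7.
Table: [892, 840, _, 485, _, 580, _, 762, _, _, 753, _, 291]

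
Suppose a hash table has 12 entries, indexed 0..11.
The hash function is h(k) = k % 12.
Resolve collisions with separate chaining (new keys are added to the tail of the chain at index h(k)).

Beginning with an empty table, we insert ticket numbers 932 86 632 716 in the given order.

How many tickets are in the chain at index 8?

932 -> bucket 8
86 -> bucket 2
632 -> bucket 8 (collision)
716 -> bucket 8 (collision)
Final buckets:
0: _
1: _
2: 86
3: _
4: _
5: _
6: _
7: _
8: 932 -> 632 -> 716
9: _
10: _
11: _

3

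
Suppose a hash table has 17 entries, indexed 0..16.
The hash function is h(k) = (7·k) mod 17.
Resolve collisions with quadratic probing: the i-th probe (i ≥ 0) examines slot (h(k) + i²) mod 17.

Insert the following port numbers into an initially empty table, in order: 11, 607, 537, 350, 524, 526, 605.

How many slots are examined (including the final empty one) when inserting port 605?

11 hashes to 9; slot 9 is free -> place at 9.
607 hashes to 16; slot 16 is free -> place at 16.
537 hashes to 2; slot 2 is free -> place at 2.
350 hashes to 2; 2 taken -> place at 3.
524 hashes to 13; slot 13 is free -> place at 13.
526 hashes to 10; slot 10 is free -> place at 10.
605 hashes to 2; 2,3 taken -> place at 6.
Table: [-, -, 537, 350, -, -, 605, -, -, 11, 526, -, -, 524, -, -, 607]

3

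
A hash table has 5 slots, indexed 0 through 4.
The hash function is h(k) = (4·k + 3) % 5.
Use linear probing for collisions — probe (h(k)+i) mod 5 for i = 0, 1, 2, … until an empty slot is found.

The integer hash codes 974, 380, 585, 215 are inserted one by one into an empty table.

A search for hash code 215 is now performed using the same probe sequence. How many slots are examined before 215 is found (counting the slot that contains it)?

4

Insert 974: h=4, slot 4 empty -> index 4.
Insert 380: h=3, slot 3 empty -> index 3.
Insert 585: h=3, slots 3,4 occupied -> index 0.
Insert 215: h=3, slots 3,4,0 occupied -> index 1.
Table: [585, 215, ∅, 380, 974]
Lookup 215: h=3, probe 3,4,0,1 → found at 1.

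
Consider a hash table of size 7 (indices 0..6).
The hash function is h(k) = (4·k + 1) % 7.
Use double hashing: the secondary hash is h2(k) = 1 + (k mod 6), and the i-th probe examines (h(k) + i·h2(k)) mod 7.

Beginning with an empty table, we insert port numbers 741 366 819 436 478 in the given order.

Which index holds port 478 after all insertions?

741 hashes to 4; slot 4 is free => place at 4.
366 hashes to 2; slot 2 is free => place at 2.
819 hashes to 1; slot 1 is free => place at 1.
436 hashes to 2, h2=5; 2 taken => place at 0.
478 hashes to 2, h2=5; 2,0 taken => place at 5.
Table: [436, 819, 366, _, 741, 478, _]

5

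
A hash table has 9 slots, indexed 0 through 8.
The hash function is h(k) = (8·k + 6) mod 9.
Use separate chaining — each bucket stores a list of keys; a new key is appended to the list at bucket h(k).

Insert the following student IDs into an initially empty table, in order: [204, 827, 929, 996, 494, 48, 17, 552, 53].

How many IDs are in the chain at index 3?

2

Insert 204: h=0, bucket 0 empty -> new chain.
Insert 827: h=7, bucket 7 empty -> new chain.
Insert 929: h=4, bucket 4 empty -> new chain.
Insert 996: h=0, bucket 0 nonempty -> append to chain.
Insert 494: h=7, bucket 7 nonempty -> append to chain.
Insert 48: h=3, bucket 3 empty -> new chain.
Insert 17: h=7, bucket 7 nonempty -> append to chain.
Insert 552: h=3, bucket 3 nonempty -> append to chain.
Insert 53: h=7, bucket 7 nonempty -> append to chain.
Final buckets:
0: 204 -> 996
1: _
2: _
3: 48 -> 552
4: 929
5: _
6: _
7: 827 -> 494 -> 17 -> 53
8: _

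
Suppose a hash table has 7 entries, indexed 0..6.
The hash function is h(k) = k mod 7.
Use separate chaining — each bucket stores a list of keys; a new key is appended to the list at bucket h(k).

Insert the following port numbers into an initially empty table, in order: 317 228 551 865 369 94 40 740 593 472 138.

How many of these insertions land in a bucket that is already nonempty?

7

317 → bucket 2
228 → bucket 4
551 → bucket 5
865 → bucket 4 (collision)
369 → bucket 5 (collision)
94 → bucket 3
40 → bucket 5 (collision)
740 → bucket 5 (collision)
593 → bucket 5 (collision)
472 → bucket 3 (collision)
138 → bucket 5 (collision)
Final buckets:
0: ∅
1: ∅
2: 317
3: 94 -> 472
4: 228 -> 865
5: 551 -> 369 -> 40 -> 740 -> 593 -> 138
6: ∅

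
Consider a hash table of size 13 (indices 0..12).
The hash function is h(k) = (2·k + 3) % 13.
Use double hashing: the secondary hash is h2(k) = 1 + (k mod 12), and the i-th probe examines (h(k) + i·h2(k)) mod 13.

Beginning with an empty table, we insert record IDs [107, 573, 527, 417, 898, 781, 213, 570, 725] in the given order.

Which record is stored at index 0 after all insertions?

213

Insert 107: h=9, slot 9 empty -> index 9.
Insert 573: h=5, slot 5 empty -> index 5.
Insert 527: h=4, slot 4 empty -> index 4.
Insert 417: h=5, h2=10, slot 5 occupied -> index 2.
Insert 898: h=5, h2=11, slot 5 occupied -> index 3.
Insert 781: h=5, h2=2, slot 5 occupied -> index 7.
Insert 213: h=0, slot 0 empty -> index 0.
Insert 570: h=12, slot 12 empty -> index 12.
Insert 725: h=10, slot 10 empty -> index 10.
Table: [213, -, 417, 898, 527, 573, -, 781, -, 107, 725, -, 570]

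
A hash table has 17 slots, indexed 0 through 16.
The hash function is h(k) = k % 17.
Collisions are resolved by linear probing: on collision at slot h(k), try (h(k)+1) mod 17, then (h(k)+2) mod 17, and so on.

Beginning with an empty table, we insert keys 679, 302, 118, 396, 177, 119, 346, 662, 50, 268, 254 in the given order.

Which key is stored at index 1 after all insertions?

679: h=16 -> slot 16
302: h=13 -> slot 13
118: h=16, probe 16,0 -> slot 0
396: h=5 -> slot 5
177: h=7 -> slot 7
119: h=0, probe 0,1 -> slot 1
346: h=6 -> slot 6
662: h=16, probe 16,0,1,2 -> slot 2
50: h=16, probe 16,0,1,2,3 -> slot 3
268: h=13, probe 13,14 -> slot 14
254: h=16, probe 16,0,1,2,3,4 -> slot 4
Table: [118, 119, 662, 50, 254, 396, 346, 177, -, -, -, -, -, 302, 268, -, 679]

119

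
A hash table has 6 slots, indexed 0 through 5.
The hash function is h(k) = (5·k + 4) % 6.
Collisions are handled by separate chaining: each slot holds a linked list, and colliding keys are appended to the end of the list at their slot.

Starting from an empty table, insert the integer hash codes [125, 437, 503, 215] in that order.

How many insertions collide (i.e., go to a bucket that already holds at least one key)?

Insert 125: h=5, bucket 5 empty → new chain.
Insert 437: h=5, bucket 5 nonempty → append to chain.
Insert 503: h=5, bucket 5 nonempty → append to chain.
Insert 215: h=5, bucket 5 nonempty → append to chain.
Final buckets:
0: .
1: .
2: .
3: .
4: .
5: 125 -> 437 -> 503 -> 215

3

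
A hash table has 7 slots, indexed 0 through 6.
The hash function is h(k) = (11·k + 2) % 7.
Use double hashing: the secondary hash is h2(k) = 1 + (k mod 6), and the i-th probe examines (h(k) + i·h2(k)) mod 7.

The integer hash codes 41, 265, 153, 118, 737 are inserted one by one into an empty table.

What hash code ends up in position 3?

41: h=5 -> slot 5
265: h=5, h2=2, probe 5,0 -> slot 0
153: h=5, h2=4, probe 5,2 -> slot 2
118: h=5, h2=5, probe 5,3 -> slot 3
737: h=3, h2=6, probe 3,2,1 -> slot 1
Table: [265, 737, 153, 118, ., 41, .]

118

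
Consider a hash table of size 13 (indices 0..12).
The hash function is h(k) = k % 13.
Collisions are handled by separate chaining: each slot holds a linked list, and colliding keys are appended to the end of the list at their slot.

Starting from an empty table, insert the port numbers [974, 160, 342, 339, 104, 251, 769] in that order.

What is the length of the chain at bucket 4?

3

974 → bucket 12
160 → bucket 4
342 → bucket 4 (collision)
339 → bucket 1
104 → bucket 0
251 → bucket 4 (collision)
769 → bucket 2
Final buckets:
0: 104
1: 339
2: 769
3: _
4: 160 -> 342 -> 251
5: _
6: _
7: _
8: _
9: _
10: _
11: _
12: 974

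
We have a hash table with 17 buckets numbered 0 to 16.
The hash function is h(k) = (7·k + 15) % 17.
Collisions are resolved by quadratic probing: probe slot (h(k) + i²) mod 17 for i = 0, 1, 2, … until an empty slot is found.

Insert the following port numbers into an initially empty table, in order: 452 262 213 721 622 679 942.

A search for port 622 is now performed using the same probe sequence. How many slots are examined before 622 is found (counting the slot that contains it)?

2

452 hashes to 0; slot 0 is free -> place at 0.
262 hashes to 13; slot 13 is free -> place at 13.
213 hashes to 10; slot 10 is free -> place at 10.
721 hashes to 13; 13 taken -> place at 14.
622 hashes to 0; 0 taken -> place at 1.
679 hashes to 8; slot 8 is free -> place at 8.
942 hashes to 13; 13,14,0 taken -> place at 5.
Table: [452, 622, ∅, ∅, ∅, 942, ∅, ∅, 679, ∅, 213, ∅, ∅, 262, 721, ∅, ∅]
Lookup 622: h=0, probe 0,1 → found at 1.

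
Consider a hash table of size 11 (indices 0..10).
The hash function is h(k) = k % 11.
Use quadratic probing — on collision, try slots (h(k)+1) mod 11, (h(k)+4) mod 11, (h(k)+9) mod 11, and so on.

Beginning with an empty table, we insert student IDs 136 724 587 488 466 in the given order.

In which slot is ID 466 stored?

2

136: h=4 => slot 4
724: h=9 => slot 9
587: h=4, probe 4,5 => slot 5
488: h=4, probe 4,5,8 => slot 8
466: h=4, probe 4,5,8,2 => slot 2
Table: [_, _, 466, _, 136, 587, _, _, 488, 724, _]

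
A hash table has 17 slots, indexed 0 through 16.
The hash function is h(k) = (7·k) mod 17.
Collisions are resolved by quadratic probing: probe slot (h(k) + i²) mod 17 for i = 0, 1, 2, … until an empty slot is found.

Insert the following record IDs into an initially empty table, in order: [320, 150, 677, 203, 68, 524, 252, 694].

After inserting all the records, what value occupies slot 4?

694

320 hashes to 13; slot 13 is free → place at 13.
150 hashes to 13; 13 taken → place at 14.
677 hashes to 13; 13,14 taken → place at 0.
203 hashes to 10; slot 10 is free → place at 10.
68 hashes to 0; 0 taken → place at 1.
524 hashes to 13; 13,14,0 taken → place at 5.
252 hashes to 13; 13,14,0,5 taken → place at 12.
694 hashes to 13; 13,14,0,5,12 taken → place at 4.
Table: [677, 68, —, —, 694, 524, —, —, —, —, 203, —, 252, 320, 150, —, —]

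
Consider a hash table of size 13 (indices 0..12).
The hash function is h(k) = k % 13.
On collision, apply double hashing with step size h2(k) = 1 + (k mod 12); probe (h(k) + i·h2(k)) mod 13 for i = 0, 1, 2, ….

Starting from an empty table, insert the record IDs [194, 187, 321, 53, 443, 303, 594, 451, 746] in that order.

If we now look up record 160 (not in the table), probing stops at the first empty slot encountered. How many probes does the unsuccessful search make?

194 hashes to 12; slot 12 is free => place at 12.
187 hashes to 5; slot 5 is free => place at 5.
321 hashes to 9; slot 9 is free => place at 9.
53 hashes to 1; slot 1 is free => place at 1.
443 hashes to 1, h2=12; 1 taken => place at 0.
303 hashes to 4; slot 4 is free => place at 4.
594 hashes to 9, h2=7; 9 taken => place at 3.
451 hashes to 9, h2=8; 9,4,12 taken => place at 7.
746 hashes to 5, h2=3; 5 taken => place at 8.
Table: [443, 53, ., 594, 303, 187, ., 451, 746, 321, ., ., 194]
Lookup 160: h=4, h2=5, probe 4,9,1,6 → slot 6 empty, not found.

4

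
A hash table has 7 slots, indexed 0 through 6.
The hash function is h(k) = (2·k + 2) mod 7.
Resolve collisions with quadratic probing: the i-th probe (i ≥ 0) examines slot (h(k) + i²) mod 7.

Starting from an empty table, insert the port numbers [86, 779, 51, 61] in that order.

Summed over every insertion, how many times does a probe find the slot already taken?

86: h=6 -> slot 6
779: h=6, probe 6,0 -> slot 0
51: h=6, probe 6,0,3 -> slot 3
61: h=5 -> slot 5
Table: [779, —, —, 51, —, 61, 86]

3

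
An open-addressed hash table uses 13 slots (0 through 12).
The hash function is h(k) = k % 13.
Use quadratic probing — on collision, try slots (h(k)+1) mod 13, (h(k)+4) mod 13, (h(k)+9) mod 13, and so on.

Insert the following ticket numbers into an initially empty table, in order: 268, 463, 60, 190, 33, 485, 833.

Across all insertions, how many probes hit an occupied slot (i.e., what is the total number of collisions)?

7

268: h=8 → slot 8
463: h=8, probe 8,9 → slot 9
60: h=8, probe 8,9,12 → slot 12
190: h=8, probe 8,9,12,4 → slot 4
33: h=7 → slot 7
485: h=4, probe 4,5 → slot 5
833: h=1 → slot 1
Table: [., 833, ., ., 190, 485, ., 33, 268, 463, ., ., 60]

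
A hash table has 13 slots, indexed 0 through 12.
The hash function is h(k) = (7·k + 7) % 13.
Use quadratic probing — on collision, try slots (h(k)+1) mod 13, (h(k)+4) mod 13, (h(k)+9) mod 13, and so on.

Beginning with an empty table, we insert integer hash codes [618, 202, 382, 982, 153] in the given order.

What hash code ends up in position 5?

Insert 618: h=4, slot 4 empty → index 4.
Insert 202: h=4, slot 4 occupied → index 5.
Insert 382: h=3, slot 3 empty → index 3.
Insert 982: h=4, slots 4,5 occupied → index 8.
Insert 153: h=12, slot 12 empty → index 12.
Table: [_, _, _, 382, 618, 202, _, _, 982, _, _, _, 153]

202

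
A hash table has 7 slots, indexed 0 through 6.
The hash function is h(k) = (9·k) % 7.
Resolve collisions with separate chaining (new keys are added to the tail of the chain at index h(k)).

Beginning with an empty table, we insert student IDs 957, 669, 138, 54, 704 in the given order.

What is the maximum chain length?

957 → bucket 3
669 → bucket 1
138 → bucket 3 (collision)
54 → bucket 3 (collision)
704 → bucket 1 (collision)
Final buckets:
0: _
1: 669 -> 704
2: _
3: 957 -> 138 -> 54
4: _
5: _
6: _

3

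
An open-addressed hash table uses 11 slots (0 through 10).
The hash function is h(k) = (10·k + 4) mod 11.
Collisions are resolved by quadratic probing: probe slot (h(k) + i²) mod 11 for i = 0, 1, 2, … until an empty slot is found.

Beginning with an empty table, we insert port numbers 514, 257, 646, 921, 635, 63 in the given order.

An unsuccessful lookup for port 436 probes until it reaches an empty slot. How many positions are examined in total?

Insert 514: h=7, slot 7 empty => index 7.
Insert 257: h=0, slot 0 empty => index 0.
Insert 646: h=7, slot 7 occupied => index 8.
Insert 921: h=7, slots 7,8,0 occupied => index 5.
Insert 635: h=7, slots 7,8,0,5 occupied => index 1.
Insert 63: h=7, slots 7,8,0,5,1 occupied => index 10.
Table: [257, 635, —, —, —, 921, —, 514, 646, —, 63]
Lookup 436: h=8, probe 8,9 → slot 9 empty, not found.

2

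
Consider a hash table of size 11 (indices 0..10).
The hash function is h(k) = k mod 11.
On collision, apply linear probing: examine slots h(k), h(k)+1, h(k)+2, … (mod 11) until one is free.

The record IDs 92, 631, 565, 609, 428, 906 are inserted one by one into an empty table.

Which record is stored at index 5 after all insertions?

631

92: h=4 → slot 4
631: h=4, probe 4,5 → slot 5
565: h=4, probe 4,5,6 → slot 6
609: h=4, probe 4,5,6,7 → slot 7
428: h=10 → slot 10
906: h=4, probe 4,5,6,7,8 → slot 8
Table: [-, -, -, -, 92, 631, 565, 609, 906, -, 428]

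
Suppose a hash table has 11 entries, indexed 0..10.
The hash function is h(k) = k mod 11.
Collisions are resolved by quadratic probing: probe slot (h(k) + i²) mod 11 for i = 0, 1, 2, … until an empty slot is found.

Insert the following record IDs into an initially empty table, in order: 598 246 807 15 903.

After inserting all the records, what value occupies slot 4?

598: h=4 → slot 4
246: h=4, probe 4,5 → slot 5
807: h=4, probe 4,5,8 → slot 8
15: h=4, probe 4,5,8,2 → slot 2
903: h=1 → slot 1
Table: [., 903, 15, ., 598, 246, ., ., 807, ., .]

598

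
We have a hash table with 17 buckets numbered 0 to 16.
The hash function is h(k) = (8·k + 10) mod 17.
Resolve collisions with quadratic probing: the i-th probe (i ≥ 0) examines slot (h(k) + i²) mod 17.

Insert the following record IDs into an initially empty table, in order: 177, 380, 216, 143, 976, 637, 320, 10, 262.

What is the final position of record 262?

177: h=15 -> slot 15
380: h=7 -> slot 7
216: h=4 -> slot 4
143: h=15, probe 15,16 -> slot 16
976: h=15, probe 15,16,2 -> slot 2
637: h=6 -> slot 6
320: h=3 -> slot 3
10: h=5 -> slot 5
262: h=15, probe 15,16,2,7,14 -> slot 14
Table: [—, —, 976, 320, 216, 10, 637, 380, —, —, —, —, —, —, 262, 177, 143]

14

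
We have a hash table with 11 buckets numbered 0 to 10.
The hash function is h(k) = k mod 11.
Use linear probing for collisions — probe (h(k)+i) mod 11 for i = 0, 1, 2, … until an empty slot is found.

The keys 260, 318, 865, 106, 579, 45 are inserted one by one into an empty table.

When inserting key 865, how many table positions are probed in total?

2

260: h=7 -> slot 7
318: h=10 -> slot 10
865: h=7, probe 7,8 -> slot 8
106: h=7, probe 7,8,9 -> slot 9
579: h=7, probe 7,8,9,10,0 -> slot 0
45: h=1 -> slot 1
Table: [579, 45, ∅, ∅, ∅, ∅, ∅, 260, 865, 106, 318]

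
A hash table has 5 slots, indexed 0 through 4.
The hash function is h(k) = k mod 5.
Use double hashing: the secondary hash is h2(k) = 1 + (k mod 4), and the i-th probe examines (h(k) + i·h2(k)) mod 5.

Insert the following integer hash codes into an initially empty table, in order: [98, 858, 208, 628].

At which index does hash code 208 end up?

4

98 hashes to 3; slot 3 is free → place at 3.
858 hashes to 3, h2=3; 3 taken → place at 1.
208 hashes to 3, h2=1; 3 taken → place at 4.
628 hashes to 3, h2=1; 3,4 taken → place at 0.
Table: [628, 858, ., 98, 208]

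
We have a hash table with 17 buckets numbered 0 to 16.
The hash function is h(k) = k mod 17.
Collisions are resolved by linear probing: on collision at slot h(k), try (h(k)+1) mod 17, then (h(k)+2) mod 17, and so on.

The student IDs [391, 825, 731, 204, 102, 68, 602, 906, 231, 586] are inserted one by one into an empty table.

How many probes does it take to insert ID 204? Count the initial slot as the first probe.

3

391: h=0 => slot 0
825: h=9 => slot 9
731: h=0, probe 0,1 => slot 1
204: h=0, probe 0,1,2 => slot 2
102: h=0, probe 0,1,2,3 => slot 3
68: h=0, probe 0,1,2,3,4 => slot 4
602: h=7 => slot 7
906: h=5 => slot 5
231: h=10 => slot 10
586: h=8 => slot 8
Table: [391, 731, 204, 102, 68, 906, _, 602, 586, 825, 231, _, _, _, _, _, _]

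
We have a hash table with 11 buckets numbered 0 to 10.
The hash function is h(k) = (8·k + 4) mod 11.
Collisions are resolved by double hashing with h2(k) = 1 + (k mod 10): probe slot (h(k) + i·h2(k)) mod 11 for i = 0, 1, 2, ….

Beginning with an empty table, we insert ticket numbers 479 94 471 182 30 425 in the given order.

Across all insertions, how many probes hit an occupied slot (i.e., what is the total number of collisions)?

Insert 479: h=8, slot 8 empty -> index 8.
Insert 94: h=8, h2=5, slot 8 occupied -> index 2.
Insert 471: h=10, slot 10 empty -> index 10.
Insert 182: h=8, h2=3, slot 8 occupied -> index 0.
Insert 30: h=2, h2=1, slot 2 occupied -> index 3.
Insert 425: h=5, slot 5 empty -> index 5.
Table: [182, -, 94, 30, -, 425, -, -, 479, -, 471]

3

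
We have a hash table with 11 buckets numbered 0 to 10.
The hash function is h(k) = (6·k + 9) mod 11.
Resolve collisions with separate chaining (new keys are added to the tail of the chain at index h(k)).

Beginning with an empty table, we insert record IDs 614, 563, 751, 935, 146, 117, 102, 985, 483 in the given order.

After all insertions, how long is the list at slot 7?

1

Insert 614: h=8, bucket 8 empty → new chain.
Insert 563: h=10, bucket 10 empty → new chain.
Insert 751: h=5, bucket 5 empty → new chain.
Insert 935: h=9, bucket 9 empty → new chain.
Insert 146: h=5, bucket 5 nonempty → append to chain.
Insert 117: h=7, bucket 7 empty → new chain.
Insert 102: h=5, bucket 5 nonempty → append to chain.
Insert 985: h=1, bucket 1 empty → new chain.
Insert 483: h=3, bucket 3 empty → new chain.
Final buckets:
0: .
1: 985
2: .
3: 483
4: .
5: 751 -> 146 -> 102
6: .
7: 117
8: 614
9: 935
10: 563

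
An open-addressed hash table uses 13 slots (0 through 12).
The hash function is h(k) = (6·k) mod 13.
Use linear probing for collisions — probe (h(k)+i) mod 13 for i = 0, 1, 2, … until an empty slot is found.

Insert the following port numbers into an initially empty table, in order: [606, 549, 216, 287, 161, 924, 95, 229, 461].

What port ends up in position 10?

216

606 hashes to 9; slot 9 is free → place at 9.
549 hashes to 5; slot 5 is free → place at 5.
216 hashes to 9; 9 taken → place at 10.
287 hashes to 6; slot 6 is free → place at 6.
161 hashes to 4; slot 4 is free → place at 4.
924 hashes to 6; 6 taken → place at 7.
95 hashes to 11; slot 11 is free → place at 11.
229 hashes to 9; 9,10,11 taken → place at 12.
461 hashes to 10; 10,11,12 taken → place at 0.
Table: [461, ∅, ∅, ∅, 161, 549, 287, 924, ∅, 606, 216, 95, 229]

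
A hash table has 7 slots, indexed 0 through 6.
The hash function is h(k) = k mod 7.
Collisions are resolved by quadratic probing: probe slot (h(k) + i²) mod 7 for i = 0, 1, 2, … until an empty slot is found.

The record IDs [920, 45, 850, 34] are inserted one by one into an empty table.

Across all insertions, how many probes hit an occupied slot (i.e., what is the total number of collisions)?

3

920 hashes to 3; slot 3 is free -> place at 3.
45 hashes to 3; 3 taken -> place at 4.
850 hashes to 3; 3,4 taken -> place at 0.
34 hashes to 6; slot 6 is free -> place at 6.
Table: [850, ., ., 920, 45, ., 34]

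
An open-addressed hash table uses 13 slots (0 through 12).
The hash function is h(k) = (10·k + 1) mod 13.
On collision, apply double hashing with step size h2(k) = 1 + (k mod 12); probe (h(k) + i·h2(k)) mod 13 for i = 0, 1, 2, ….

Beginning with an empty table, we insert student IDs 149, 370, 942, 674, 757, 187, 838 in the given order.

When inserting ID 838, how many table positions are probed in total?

5

149: h=9 => slot 9
370: h=9, h2=11, probe 9,7 => slot 7
942: h=9, h2=7, probe 9,3 => slot 3
674: h=7, h2=3, probe 7,10 => slot 10
757: h=5 => slot 5
187: h=12 => slot 12
838: h=9, h2=11, probe 9,7,5,3,1 => slot 1
Table: [—, 838, —, 942, —, 757, —, 370, —, 149, 674, —, 187]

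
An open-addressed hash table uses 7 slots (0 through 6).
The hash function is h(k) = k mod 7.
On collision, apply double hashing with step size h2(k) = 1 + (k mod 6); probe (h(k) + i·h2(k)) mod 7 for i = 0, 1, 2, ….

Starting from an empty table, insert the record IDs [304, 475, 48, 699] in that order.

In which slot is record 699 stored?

4

304 hashes to 3; slot 3 is free -> place at 3.
475 hashes to 6; slot 6 is free -> place at 6.
48 hashes to 6, h2=1; 6 taken -> place at 0.
699 hashes to 6, h2=4; 6,3,0 taken -> place at 4.
Table: [48, -, -, 304, 699, -, 475]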